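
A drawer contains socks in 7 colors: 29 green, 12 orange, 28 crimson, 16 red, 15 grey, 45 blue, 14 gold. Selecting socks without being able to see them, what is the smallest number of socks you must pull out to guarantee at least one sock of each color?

The hardest color to obtain is orange: we could draw every other sock first — 159 − 12 = 147 socks — without a single orange one.
The next draw must be orange, so 147 + 1 = 148.

148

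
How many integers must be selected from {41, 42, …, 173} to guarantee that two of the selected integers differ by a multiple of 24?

Use the pigeonhole principle on residue classes: group the integers by remainder mod 24; there are 24 residue classes, each nonempty in this range.
Choosing one from each class (24 integers) avoids any shared remainder.
One more choice must repeat a class, so two differ by a multiple of 24. Hence 24 + 1 = 25.

25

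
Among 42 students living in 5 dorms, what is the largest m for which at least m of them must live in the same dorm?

9

The 42 students fall into 5 dorms.
If each of the 5 dorms held at most 8, the total would be at most 5 × 8 = 40 < 42, a contradiction.
So at least one holds ⌈42/5⌉ = 9.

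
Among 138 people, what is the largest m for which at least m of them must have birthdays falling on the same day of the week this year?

There are 7 days of the week, which serve as the pigeonholes.
If each of the 7 days of the week held at most 19, the total would be at most 7 × 19 = 133 < 138, a contradiction.
So at least one holds ⌈138/7⌉ = 20.

20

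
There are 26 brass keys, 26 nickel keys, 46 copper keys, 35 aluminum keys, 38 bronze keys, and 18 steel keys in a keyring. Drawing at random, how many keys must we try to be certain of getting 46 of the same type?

Treat the 6 types as pigeonholes.
In the worst case we take at most 45 of each type, but all 26 brass, all 26 nickel, all 35 aluminum, all 38 bronze, and all 18 steel (fewer than 45), giving 26 + 26 + 45 + 35 + 38 + 18 = 188.
One more key then forces some type to 46, so 188 + 1 = 189.

189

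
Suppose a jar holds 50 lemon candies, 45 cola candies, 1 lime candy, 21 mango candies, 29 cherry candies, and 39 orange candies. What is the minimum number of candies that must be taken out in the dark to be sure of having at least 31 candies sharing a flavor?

In the worst case we take at most 30 of each flavor, but all 1 lime, all 21 mango, and all 29 cherry (fewer than 30), giving 30 + 30 + 1 + 21 + 29 + 30 = 141.
One more candy then forces some flavor to 31, so 141 + 1 = 142.

142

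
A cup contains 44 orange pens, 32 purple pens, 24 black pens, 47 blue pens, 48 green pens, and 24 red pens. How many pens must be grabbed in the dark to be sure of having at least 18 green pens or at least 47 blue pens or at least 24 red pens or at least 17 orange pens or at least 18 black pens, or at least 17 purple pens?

136

The worst case stops just short of every target: 16 orange, 16 purple, 17 black, 46 blue, 17 green, 23 red — 16 + 16 + 17 + 46 + 17 + 23 = 135 pens.
One more pen must push some ink color to its target, so 135 + 1 = 136.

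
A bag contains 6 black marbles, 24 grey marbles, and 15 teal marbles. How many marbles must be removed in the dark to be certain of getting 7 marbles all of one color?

19

The worst case takes 6 marbles of each color without reaching 7 of any: 3 × 6 = 18.
The next marble must bring some color to 7, so 18 + 1 = 19.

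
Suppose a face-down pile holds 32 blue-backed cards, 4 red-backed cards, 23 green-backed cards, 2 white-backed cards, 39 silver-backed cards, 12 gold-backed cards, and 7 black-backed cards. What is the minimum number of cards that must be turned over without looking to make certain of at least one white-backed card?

118

To avoid white-backed cards as long as possible, exhaust the other 6 back colors first.
The worst case draws every non-white-backed card first: 32 + 4 + 23 + 39 + 12 + 7 = 117.
The next draw is then forced to be white-backed, giving 117 + 1 = 118.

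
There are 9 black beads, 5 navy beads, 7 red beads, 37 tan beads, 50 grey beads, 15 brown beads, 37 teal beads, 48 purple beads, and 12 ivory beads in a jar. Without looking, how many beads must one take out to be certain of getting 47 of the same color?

Treat the 9 colors as pigeonholes.
In the worst case we take at most 46 of each color, but all 9 black, all 5 navy, all 7 red, all 37 tan, all 15 brown, all 37 teal, and all 12 ivory (fewer than 46), giving 9 + 5 + 7 + 37 + 46 + 15 + 37 + 46 + 12 = 214.
One more bead then forces some color to 47, so 214 + 1 = 215.

215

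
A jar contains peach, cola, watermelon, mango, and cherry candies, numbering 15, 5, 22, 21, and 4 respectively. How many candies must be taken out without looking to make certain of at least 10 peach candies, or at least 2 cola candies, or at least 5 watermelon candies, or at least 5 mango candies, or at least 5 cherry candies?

23

The worst case stops just short of every target: 9 peach, 1 cola, 4 watermelon, 4 mango, 4 cherry — 9 + 1 + 4 + 4 + 4 = 22 candies.
One more candy must push some flavor to its target, so 22 + 1 = 23.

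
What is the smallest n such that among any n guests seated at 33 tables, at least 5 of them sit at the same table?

133

There are 33 tables acting as pigeonholes.
With 33 × 4 = 132 guests we could place exactly 4 in each, with no class reaching 5.
One more forces some class to hold 5, so 132 + 1 = 133.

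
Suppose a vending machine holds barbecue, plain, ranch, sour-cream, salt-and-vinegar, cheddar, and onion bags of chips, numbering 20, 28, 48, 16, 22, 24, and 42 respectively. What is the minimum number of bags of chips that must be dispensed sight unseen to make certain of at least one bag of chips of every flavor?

185

The hardest flavor to obtain is sour-cream: we could draw every other bag of chips first — 200 − 16 = 184 bags of chips — without a single sour-cream one.
The next draw must be sour-cream, so 184 + 1 = 185.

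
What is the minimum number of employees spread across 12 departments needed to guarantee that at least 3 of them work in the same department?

25

There are 12 departments acting as pigeonholes.
With 12 × 2 = 24 employees we could place exactly 2 in each, with no class reaching 3.
One more forces some class to hold 3, so 24 + 1 = 25.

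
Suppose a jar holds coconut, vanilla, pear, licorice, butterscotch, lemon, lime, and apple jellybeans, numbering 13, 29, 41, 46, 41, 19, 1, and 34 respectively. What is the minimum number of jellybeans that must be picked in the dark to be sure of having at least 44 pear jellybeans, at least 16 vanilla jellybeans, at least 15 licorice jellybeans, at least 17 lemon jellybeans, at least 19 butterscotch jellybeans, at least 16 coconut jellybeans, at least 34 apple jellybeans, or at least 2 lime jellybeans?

152

Each of the 8 flavors has its own threshold; avoid all of them simultaneously.
The worst case stops just short of every target: all 13 coconut, 15 vanilla, all 41 pear, 14 licorice, 18 butterscotch, 16 lemon, 1 lime, 33 apple — 13 + 15 + 41 + 14 + 18 + 16 + 1 + 33 = 151 jellybeans.
One more jellybean must push some flavor to its target, so 151 + 1 = 152.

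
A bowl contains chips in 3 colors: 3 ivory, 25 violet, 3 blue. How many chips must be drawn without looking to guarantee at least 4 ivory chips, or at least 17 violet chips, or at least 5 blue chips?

The worst case stops just short of every target: 3 ivory, 16 violet, all 3 blue — 3 + 16 + 3 = 22 chips.
One more chip must push some color to its target, so 22 + 1 = 23.

23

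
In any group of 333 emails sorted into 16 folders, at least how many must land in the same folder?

21

The 333 emails fall into 16 folders.
If each of the 16 folders held at most 20, the total would be at most 16 × 20 = 320 < 333, a contradiction.
So at least one holds ⌈333/16⌉ = 21.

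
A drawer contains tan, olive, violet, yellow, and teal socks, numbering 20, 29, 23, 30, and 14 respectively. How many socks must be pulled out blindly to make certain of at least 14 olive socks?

The worst case draws every non-olive sock first: 20 + 23 + 30 + 14 = 87.
The next 14 draws are then forced to be olive, giving 87 + 14 = 101.

101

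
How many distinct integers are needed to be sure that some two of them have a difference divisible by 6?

7

Two integers differ by a multiple of 6 exactly when they share a remainder mod 6.
There are 6 residue classes mod 6, so 6 integers can all lie in distinct classes.
One more integer must repeat a residue, giving a difference divisible by 6. So n = 6 + 1 = 7.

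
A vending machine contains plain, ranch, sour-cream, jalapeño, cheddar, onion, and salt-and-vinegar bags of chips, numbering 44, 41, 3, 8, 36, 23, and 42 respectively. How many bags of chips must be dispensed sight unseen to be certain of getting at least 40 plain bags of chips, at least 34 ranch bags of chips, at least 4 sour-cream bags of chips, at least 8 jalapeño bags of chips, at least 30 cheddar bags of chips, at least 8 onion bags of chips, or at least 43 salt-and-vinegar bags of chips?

The worst case stops just short of every target: 39 plain, 33 ranch, 3 sour-cream, 7 jalapeño, 29 cheddar, 7 onion, 42 salt-and-vinegar — 39 + 33 + 3 + 7 + 29 + 7 + 42 = 160 bags of chips.
One more bag of chips must push some flavor to its target, so 160 + 1 = 161.

161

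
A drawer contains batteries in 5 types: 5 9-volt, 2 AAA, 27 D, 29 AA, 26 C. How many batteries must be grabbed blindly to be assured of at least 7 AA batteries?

67

To avoid AA batteries as long as possible, exhaust the other 4 types first.
The worst case draws every non-AA battery first: 5 + 2 + 27 + 26 = 60.
The next 7 draws are then forced to be AA, giving 60 + 7 = 67.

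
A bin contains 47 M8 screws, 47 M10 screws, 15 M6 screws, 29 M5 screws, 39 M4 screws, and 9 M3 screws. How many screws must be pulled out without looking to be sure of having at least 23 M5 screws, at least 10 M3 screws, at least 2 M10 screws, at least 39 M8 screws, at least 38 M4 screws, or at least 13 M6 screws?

120

Each of the 6 sizes has its own threshold; avoid all of them simultaneously.
The worst case stops just short of every target: 38 M8, 1 M10, 12 M6, 22 M5, 37 M4, 9 M3 — 38 + 1 + 12 + 22 + 37 + 9 = 119 screws.
One more screw must push some size to its target, so 119 + 1 = 120.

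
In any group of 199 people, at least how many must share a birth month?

17

There are 12 months of the year, which serve as the pigeonholes.
If each of the 12 months of the year held at most 16, the total would be at most 12 × 16 = 192 < 199, a contradiction.
So at least one holds ⌈199/12⌉ = 17.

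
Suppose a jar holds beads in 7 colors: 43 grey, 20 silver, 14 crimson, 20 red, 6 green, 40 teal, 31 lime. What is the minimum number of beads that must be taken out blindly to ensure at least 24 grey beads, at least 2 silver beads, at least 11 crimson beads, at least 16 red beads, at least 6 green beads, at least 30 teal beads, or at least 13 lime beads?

Each of the 7 colors has its own threshold; avoid all of them simultaneously.
The worst case stops just short of every target: 23 grey, 1 silver, 10 crimson, 15 red, 5 green, 29 teal, 12 lime — 23 + 1 + 10 + 15 + 5 + 29 + 12 = 95 beads.
One more bead must push some color to its target, so 95 + 1 = 96.

96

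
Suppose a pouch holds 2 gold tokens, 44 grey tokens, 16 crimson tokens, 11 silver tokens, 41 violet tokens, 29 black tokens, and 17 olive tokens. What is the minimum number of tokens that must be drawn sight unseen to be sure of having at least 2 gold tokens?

160

The worst case draws every non-gold token first: 44 + 16 + 11 + 41 + 29 + 17 = 158.
The next 2 draws are then forced to be gold, giving 158 + 2 = 160.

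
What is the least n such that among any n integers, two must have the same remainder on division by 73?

74

Two integers differ by a multiple of 73 exactly when they share a remainder mod 73.
There are 73 residue classes mod 73, so 73 integers can all lie in distinct classes.
One more integer must repeat a residue, giving a difference divisible by 73. So n = 73 + 1 = 74.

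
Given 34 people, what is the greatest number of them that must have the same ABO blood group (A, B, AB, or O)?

9

There are 4 ABO blood groups, which serve as the pigeonholes.
If each of the 4 ABO blood groups held at most 8, the total would be at most 4 × 8 = 32 < 34, a contradiction.
So at least one holds ⌈34/4⌉ = 9.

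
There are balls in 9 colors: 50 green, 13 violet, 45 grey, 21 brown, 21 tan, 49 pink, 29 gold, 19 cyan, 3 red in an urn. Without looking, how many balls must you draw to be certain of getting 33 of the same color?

In the worst case we take at most 32 of each color, but all 13 violet, all 21 brown, all 21 tan, all 29 gold, all 19 cyan, and all 3 red (fewer than 32), giving 32 + 13 + 32 + 21 + 21 + 32 + 29 + 19 + 3 = 202.
One more ball then forces some color to 33, so 202 + 1 = 203.

203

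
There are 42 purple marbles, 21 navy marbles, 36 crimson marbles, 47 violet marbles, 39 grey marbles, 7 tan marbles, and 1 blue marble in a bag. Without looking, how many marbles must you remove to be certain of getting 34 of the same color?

In the worst case we take at most 33 of each color, but all 21 navy, all 7 tan, and all 1 blue (fewer than 33), giving 33 + 21 + 33 + 33 + 33 + 7 + 1 = 161.
One more marble then forces some color to 34, so 161 + 1 = 162.

162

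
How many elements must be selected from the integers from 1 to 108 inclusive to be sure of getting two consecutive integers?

Partition {1, …, 108} into 54 pairs: {1,2}, {3,4}, …, {107,108}.
Choosing 54 integers — say the 54 even numbers 2, 4, …, 108 — takes one from each pair and avoids the property.
Choosing 55 forces two into the same pair by pigeonhole, and those are consecutive. So 55.

55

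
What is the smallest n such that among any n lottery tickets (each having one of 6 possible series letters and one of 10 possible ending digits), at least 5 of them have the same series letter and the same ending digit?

There are 6 × 10 = 60 (series letter, ending digit) combinations acting as pigeonholes.
With 60 × 4 = 240 lottery tickets we could place exactly 4 in each, with no (series letter, ending digit) pair reaching 5.
One more forces some (series letter, ending digit) pair to hold 5, so 240 + 1 = 241.

241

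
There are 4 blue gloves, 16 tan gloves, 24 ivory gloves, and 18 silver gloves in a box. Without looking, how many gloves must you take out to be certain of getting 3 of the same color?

Treat the 4 colors as pigeonholes.
The worst case takes 2 gloves of each color without reaching 3 of any: 4 × 2 = 8.
The next glove must bring some color to 3, so 8 + 1 = 9.

9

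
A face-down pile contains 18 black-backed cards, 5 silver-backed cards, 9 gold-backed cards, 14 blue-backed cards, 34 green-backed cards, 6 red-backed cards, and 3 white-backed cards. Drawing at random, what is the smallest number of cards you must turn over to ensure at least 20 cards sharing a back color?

75

Treat the 7 back colors as pigeonholes.
In the worst case we take at most 19 of each back color, but all 18 black-backed, all 5 silver-backed, all 9 gold-backed, all 14 blue-backed, all 6 red-backed, and all 3 white-backed (fewer than 19), giving 18 + 5 + 9 + 14 + 19 + 6 + 3 = 74.
One more card then forces some back color to 20, so 74 + 1 = 75.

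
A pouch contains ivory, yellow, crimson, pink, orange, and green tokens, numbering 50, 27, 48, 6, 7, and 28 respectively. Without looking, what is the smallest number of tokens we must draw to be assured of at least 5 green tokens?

The worst case draws every non-green token first: 50 + 27 + 48 + 6 + 7 = 138.
The next 5 draws are then forced to be green, giving 138 + 5 = 143.

143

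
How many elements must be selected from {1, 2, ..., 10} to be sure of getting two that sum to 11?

6

Partition {1, …, 10} into 5 pairs: {1,10}, {2,9}, …, {5,6}.
Choosing 5 integers — say the integers 1 through 5 — takes one from each pair and avoids the property.
Choosing 6 forces two into the same pair by pigeonhole, and those sum to 11. So 6.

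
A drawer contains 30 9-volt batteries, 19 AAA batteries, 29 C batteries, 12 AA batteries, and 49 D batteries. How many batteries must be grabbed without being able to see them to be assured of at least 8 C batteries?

To avoid C batteries as long as possible, exhaust the other 4 types first.
The worst case draws every non-C battery first: 30 + 19 + 12 + 49 = 110.
The next 8 draws are then forced to be C, giving 110 + 8 = 118.

118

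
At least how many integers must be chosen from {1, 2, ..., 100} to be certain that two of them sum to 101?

Partition {1, …, 100} into 50 pairs: {1,100}, {2,99}, …, {50,51}.
Choosing 50 integers — say the integers 1 through 50 — takes one from each pair and avoids the property.
Choosing 51 forces two into the same pair by pigeonhole, and those sum to 101. So 51.

51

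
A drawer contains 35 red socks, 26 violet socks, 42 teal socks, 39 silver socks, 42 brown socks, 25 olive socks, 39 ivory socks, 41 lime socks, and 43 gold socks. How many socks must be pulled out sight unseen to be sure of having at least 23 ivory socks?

316

To avoid ivory socks as long as possible, exhaust the other 8 colors first.
The worst case draws every non-ivory sock first: 35 + 26 + 42 + 39 + 42 + 25 + 41 + 43 = 293.
The next 23 draws are then forced to be ivory, giving 293 + 23 = 316.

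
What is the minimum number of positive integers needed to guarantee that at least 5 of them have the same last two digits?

401

There are 100 possible two-digit endings acting as pigeonholes.
With 100 × 4 = 400 positive integers we could place exactly 4 in each, with no class reaching 5.
One more forces some class to hold 5, so 400 + 1 = 401.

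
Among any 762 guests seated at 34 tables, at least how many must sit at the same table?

23

The 762 guests fall into 34 tables.
If each of the 34 tables held at most 22, the total would be at most 34 × 22 = 748 < 762, a contradiction.
So at least one holds ⌈762/34⌉ = 23.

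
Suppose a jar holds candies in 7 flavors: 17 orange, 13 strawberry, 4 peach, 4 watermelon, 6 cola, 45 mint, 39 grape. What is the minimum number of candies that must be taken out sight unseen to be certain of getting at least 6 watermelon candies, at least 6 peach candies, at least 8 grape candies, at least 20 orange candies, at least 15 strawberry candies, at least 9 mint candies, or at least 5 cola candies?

58

Each of the 7 flavors has its own threshold; avoid all of them simultaneously.
The worst case stops just short of every target: all 17 orange, all 13 strawberry, all 4 peach, all 4 watermelon, 4 cola, 8 mint, 7 grape — 17 + 13 + 4 + 4 + 4 + 8 + 7 = 57 candies.
One more candy must push some flavor to its target, so 57 + 1 = 58.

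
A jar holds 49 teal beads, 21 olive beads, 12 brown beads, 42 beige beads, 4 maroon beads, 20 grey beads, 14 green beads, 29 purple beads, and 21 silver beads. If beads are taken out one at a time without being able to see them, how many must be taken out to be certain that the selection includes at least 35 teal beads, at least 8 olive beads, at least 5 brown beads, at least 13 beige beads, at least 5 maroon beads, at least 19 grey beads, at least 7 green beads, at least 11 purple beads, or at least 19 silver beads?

114

The worst case stops just short of every target: 34 teal, 7 olive, 4 brown, 12 beige, 4 maroon, 18 grey, 6 green, 10 purple, 18 silver — 34 + 7 + 4 + 12 + 4 + 18 + 6 + 10 + 18 = 113 beads.
One more bead must push some color to its target, so 113 + 1 = 114.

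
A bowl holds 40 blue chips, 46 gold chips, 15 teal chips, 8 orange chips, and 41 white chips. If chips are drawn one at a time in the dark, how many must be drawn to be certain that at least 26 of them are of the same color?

Treat the 5 colors as pigeonholes.
In the worst case we take at most 25 of each color, but all 15 teal and all 8 orange (fewer than 25), giving 25 + 25 + 15 + 8 + 25 = 98.
One more chip then forces some color to 26, so 98 + 1 = 99.

99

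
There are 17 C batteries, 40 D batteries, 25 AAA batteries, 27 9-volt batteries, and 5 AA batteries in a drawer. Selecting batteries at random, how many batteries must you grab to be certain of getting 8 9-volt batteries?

The worst case draws every non-9-volt battery first: 17 + 40 + 25 + 5 = 87.
The next 8 draws are then forced to be 9-volt, giving 87 + 8 = 95.

95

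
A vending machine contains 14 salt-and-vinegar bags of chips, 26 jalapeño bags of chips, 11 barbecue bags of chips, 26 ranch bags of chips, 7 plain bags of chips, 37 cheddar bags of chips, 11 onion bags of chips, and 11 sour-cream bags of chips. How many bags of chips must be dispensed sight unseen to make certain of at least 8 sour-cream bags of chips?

140

The worst case draws every non-sour-cream bag of chips first: 14 + 26 + 11 + 26 + 7 + 37 + 11 = 132.
The next 8 draws are then forced to be sour-cream, giving 132 + 8 = 140.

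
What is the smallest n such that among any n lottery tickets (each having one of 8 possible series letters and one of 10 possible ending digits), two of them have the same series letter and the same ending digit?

81

There are 8 × 10 = 80 (series letter, ending digit) combinations acting as pigeonholes.
With 80 lottery tickets we could place one in each, avoiding any repeat.
One more forces some (series letter, ending digit) pair to hold 2, so 80 + 1 = 81.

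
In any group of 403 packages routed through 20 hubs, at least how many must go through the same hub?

If each of the 20 hubs held at most 20, the total would be at most 20 × 20 = 400 < 403, a contradiction.
So at least one holds ⌈403/20⌉ = 21.

21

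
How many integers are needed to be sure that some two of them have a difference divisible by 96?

Use the pigeonhole principle on residue classes: two integers differ by a multiple of 96 exactly when they share a remainder mod 96.
There are 96 residue classes mod 96, so 96 integers can all lie in distinct classes.
One more integer must repeat a residue, giving a difference divisible by 96. So n = 96 + 1 = 97.

97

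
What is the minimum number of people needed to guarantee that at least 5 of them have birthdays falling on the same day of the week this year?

There are 7 days of the week acting as pigeonholes.
With 7 × 4 = 28 people we could place exactly 4 in each, with no class reaching 5.
One more forces some class to hold 5, so 28 + 1 = 29.

29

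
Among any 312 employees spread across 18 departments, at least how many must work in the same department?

18

If each of the 18 departments held at most 17, the total would be at most 18 × 17 = 306 < 312, a contradiction.
So at least one holds ⌈312/18⌉ = 18.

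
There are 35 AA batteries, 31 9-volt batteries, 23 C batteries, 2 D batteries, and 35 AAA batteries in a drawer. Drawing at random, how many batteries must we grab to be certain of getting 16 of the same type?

In the worst case we take at most 15 of each type, but all 2 D (fewer than 15), giving 15 + 15 + 15 + 2 + 15 = 62.
One more battery then forces some type to 16, so 62 + 1 = 63.

63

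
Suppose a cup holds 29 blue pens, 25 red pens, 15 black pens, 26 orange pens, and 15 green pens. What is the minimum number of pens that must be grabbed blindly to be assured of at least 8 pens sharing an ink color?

36

Treat the 5 ink colors as pigeonholes.
The worst case takes 7 pens of each ink color without reaching 8 of any: 5 × 7 = 35.
The next pen must bring some ink color to 8, so 35 + 1 = 36.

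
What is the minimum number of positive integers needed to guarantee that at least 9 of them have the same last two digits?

There are 100 possible two-digit endings acting as pigeonholes.
With 100 × 8 = 800 positive integers we could place exactly 8 in each, with no class reaching 9.
One more forces some class to hold 9, so 800 + 1 = 801.

801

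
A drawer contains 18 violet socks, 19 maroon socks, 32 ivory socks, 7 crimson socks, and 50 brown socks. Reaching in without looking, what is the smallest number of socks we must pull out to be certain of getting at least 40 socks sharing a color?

Treat the 5 colors as pigeonholes.
In the worst case we take at most 39 of each color, but all 18 violet, all 19 maroon, all 32 ivory, and all 7 crimson (fewer than 39), giving 18 + 19 + 32 + 7 + 39 = 115.
One more sock then forces some color to 40, so 115 + 1 = 116.

116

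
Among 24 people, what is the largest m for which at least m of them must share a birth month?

2

The 24 people fall into 12 months of the year.
If each of the 12 months of the year held at most 1, the total would be at most 12 × 1 = 12 < 24, a contradiction.
So at least one holds ⌈24/12⌉ = 2.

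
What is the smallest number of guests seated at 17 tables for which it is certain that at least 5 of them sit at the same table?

69

There are 17 tables acting as pigeonholes.
With 17 × 4 = 68 guests we could place exactly 4 in each, with no class reaching 5.
One more forces some class to hold 5, so 68 + 1 = 69.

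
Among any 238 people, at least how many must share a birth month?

20

The 238 people fall into 12 months of the year.
If each of the 12 months of the year held at most 19, the total would be at most 12 × 19 = 228 < 238, a contradiction.
So at least one holds ⌈238/12⌉ = 20.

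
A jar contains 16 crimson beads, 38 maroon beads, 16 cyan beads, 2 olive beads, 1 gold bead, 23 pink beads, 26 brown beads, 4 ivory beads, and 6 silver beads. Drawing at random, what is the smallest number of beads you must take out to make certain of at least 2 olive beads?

The worst case draws every non-olive bead first: 16 + 38 + 16 + 1 + 23 + 26 + 4 + 6 = 130.
The next 2 draws are then forced to be olive, giving 130 + 2 = 132.

132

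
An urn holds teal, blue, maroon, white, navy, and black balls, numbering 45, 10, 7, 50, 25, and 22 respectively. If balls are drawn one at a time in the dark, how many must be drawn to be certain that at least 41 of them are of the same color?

145

Treat the 6 colors as pigeonholes.
In the worst case we take at most 40 of each color, but all 10 blue, all 7 maroon, all 25 navy, and all 22 black (fewer than 40), giving 40 + 10 + 7 + 40 + 25 + 22 = 144.
One more ball then forces some color to 41, so 144 + 1 = 145.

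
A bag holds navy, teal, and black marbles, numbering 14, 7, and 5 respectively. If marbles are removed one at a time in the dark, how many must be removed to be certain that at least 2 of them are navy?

The worst case draws every non-navy marble first: 7 + 5 = 12.
The next 2 draws are then forced to be navy, giving 12 + 2 = 14.

14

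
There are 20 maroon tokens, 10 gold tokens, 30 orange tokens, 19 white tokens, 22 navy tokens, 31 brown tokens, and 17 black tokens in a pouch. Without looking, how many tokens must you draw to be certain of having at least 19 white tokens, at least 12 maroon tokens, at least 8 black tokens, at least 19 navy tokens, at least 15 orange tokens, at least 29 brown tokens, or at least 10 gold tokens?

The worst case stops just short of every target: 11 maroon, 9 gold, 14 orange, 18 white, 18 navy, 28 brown, 7 black — 11 + 9 + 14 + 18 + 18 + 28 + 7 = 105 tokens.
One more token must push some color to its target, so 105 + 1 = 106.

106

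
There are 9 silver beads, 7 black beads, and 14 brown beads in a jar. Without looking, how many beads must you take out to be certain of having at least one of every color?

The hardest color to obtain is black: we could draw every other bead first — 30 − 7 = 23 beads — without a single black one.
The next draw must be black, so 23 + 1 = 24.

24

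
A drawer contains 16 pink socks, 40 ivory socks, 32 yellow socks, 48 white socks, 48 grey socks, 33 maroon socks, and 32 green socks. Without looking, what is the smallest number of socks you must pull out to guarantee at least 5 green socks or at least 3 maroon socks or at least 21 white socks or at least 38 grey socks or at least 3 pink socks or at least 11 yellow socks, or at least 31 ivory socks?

The worst case stops just short of every target: 2 pink, 30 ivory, 10 yellow, 20 white, 37 grey, 2 maroon, 4 green — 2 + 30 + 10 + 20 + 37 + 2 + 4 = 105 socks.
One more sock must push some color to its target, so 105 + 1 = 106.

106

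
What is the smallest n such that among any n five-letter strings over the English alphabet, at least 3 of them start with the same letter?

53

There are 26 possible first letters acting as pigeonholes.
With 26 × 2 = 52 five-letter strings over the English alphabet we could place exactly 2 in each, with no class reaching 3.
One more forces some class to hold 3, so 52 + 1 = 53.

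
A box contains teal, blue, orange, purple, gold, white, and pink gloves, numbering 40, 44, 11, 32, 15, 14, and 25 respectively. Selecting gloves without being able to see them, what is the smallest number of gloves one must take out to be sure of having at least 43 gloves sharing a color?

Treat the 7 colors as pigeonholes.
In the worst case we take at most 42 of each color, but all 40 teal, all 11 orange, all 32 purple, all 15 gold, all 14 white, and all 25 pink (fewer than 42), giving 40 + 42 + 11 + 32 + 15 + 14 + 25 = 179.
One more glove then forces some color to 43, so 179 + 1 = 180.

180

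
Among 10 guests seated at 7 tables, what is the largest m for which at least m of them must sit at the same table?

If each of the 7 tables held at most 1, the total would be at most 7 × 1 = 7 < 10, a contradiction.
So at least one holds ⌈10/7⌉ = 2.

2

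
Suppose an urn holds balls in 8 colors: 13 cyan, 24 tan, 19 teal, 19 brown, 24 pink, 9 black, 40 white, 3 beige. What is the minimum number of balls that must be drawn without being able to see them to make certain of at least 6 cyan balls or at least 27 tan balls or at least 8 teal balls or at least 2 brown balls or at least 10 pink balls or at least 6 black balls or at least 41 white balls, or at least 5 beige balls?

95

Each of the 8 colors has its own threshold; avoid all of them simultaneously.
The worst case stops just short of every target: 5 cyan, all 24 tan, 7 teal, 1 brown, 9 pink, 5 black, 40 white, all 3 beige — 5 + 24 + 7 + 1 + 9 + 5 + 40 + 3 = 94 balls.
One more ball must push some color to its target, so 94 + 1 = 95.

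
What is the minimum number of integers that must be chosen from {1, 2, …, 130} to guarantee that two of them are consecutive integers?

Partition {1, …, 130} into 65 pairs: {1,2}, {3,4}, …, {129,130}.
Choosing 65 integers — say the 65 even numbers 2, 4, …, 130 — takes one from each pair and avoids the property.
Choosing 66 forces two into the same pair by pigeonhole, and those are consecutive. So 66.

66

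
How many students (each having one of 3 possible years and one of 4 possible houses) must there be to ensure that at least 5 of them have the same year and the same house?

There are 3 × 4 = 12 (year, house) combinations acting as pigeonholes.
With 12 × 4 = 48 students we could place exactly 4 in each, with no (year, house) pair reaching 5.
One more forces some (year, house) pair to hold 5, so 48 + 1 = 49.

49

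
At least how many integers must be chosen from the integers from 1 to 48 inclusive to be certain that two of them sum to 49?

25

Partition {1, …, 48} into 24 pairs: {1,48}, {2,47}, …, {24,25}.
Choosing 24 integers — say the integers 1 through 24 — takes one from each pair and avoids the property.
Choosing 25 forces two into the same pair by pigeonhole, and those sum to 49. So 25.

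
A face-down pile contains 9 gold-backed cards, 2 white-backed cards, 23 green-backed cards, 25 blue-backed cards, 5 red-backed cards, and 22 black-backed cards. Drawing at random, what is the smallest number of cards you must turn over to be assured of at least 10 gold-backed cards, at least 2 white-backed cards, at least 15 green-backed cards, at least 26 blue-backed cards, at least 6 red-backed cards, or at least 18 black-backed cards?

The worst case stops just short of every target: 9 gold-backed, 1 white-backed, 14 green-backed, 25 blue-backed, 5 red-backed, 17 black-backed — 9 + 1 + 14 + 25 + 5 + 17 = 71 cards.
One more card must push some back color to its target, so 71 + 1 = 72.

72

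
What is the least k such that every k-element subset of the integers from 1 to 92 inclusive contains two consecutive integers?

47

Partition {1, …, 92} into 46 pairs: {1,2}, {3,4}, …, {91,92}.
Choosing 46 integers — say the 46 even numbers 2, 4, …, 92 — takes one from each pair and avoids the property.
Choosing 47 forces two into the same pair by pigeonhole, and those are consecutive. So 47.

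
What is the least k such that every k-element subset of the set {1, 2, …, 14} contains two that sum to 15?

Partition {1, …, 14} into 7 pairs: {1,14}, {2,13}, …, {7,8}.
Choosing 7 integers — say the integers 1 through 7 — takes one from each pair and avoids the property.
Choosing 8 forces two into the same pair by pigeonhole, and those sum to 15. So 8.

8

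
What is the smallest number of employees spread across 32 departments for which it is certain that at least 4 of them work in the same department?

There are 32 departments acting as pigeonholes.
With 32 × 3 = 96 employees we could place exactly 3 in each, with no class reaching 4.
One more forces some class to hold 4, so 96 + 1 = 97.

97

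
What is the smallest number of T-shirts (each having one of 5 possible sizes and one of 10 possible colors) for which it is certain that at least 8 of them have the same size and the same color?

There are 5 × 10 = 50 (size, color) combinations acting as pigeonholes.
With 50 × 7 = 350 T-shirts we could place exactly 7 in each, with no (size, color) pair reaching 8.
One more forces some (size, color) pair to hold 8, so 350 + 1 = 351.

351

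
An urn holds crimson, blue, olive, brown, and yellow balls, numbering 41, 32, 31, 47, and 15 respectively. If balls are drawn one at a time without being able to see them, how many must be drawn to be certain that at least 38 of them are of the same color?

153

In the worst case we take at most 37 of each color, but all 32 blue, all 31 olive, and all 15 yellow (fewer than 37), giving 37 + 32 + 31 + 37 + 15 = 152.
One more ball then forces some color to 38, so 152 + 1 = 153.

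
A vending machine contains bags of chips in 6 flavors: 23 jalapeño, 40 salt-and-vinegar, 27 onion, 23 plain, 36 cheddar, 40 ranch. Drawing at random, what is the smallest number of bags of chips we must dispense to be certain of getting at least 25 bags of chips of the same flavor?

Treat the 6 flavors as pigeonholes.
In the worst case we take at most 24 of each flavor, but all 23 jalapeño and all 23 plain (fewer than 24), giving 23 + 24 + 24 + 23 + 24 + 24 = 142.
One more bag of chips then forces some flavor to 25, so 142 + 1 = 143.

143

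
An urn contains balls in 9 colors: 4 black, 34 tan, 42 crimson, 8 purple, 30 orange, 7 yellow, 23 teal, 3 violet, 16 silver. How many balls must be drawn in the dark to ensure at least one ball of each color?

165

The hardest color to obtain is violet: we could draw every other ball first — 167 − 3 = 164 balls — without a single violet one.
The next draw must be violet, so 164 + 1 = 165.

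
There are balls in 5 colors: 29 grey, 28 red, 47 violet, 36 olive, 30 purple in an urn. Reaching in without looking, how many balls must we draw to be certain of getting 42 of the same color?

165

Treat the 5 colors as pigeonholes.
In the worst case we take at most 41 of each color, but all 29 grey, all 28 red, all 36 olive, and all 30 purple (fewer than 41), giving 29 + 28 + 41 + 36 + 30 = 164.
One more ball then forces some color to 42, so 164 + 1 = 165.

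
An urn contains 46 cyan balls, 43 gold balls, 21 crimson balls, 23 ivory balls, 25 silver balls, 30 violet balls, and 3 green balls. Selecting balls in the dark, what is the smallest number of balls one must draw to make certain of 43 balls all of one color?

187

In the worst case we take at most 42 of each color, but all 21 crimson, all 23 ivory, all 25 silver, all 30 violet, and all 3 green (fewer than 42), giving 42 + 42 + 21 + 23 + 25 + 30 + 3 = 186.
One more ball then forces some color to 43, so 186 + 1 = 187.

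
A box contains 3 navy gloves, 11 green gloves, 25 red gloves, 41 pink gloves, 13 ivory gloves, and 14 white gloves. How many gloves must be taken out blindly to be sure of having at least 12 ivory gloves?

106

The worst case draws every non-ivory glove first: 3 + 11 + 25 + 41 + 14 = 94.
The next 12 draws are then forced to be ivory, giving 94 + 12 = 106.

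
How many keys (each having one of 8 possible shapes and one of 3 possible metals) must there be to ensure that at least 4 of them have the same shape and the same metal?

There are 8 × 3 = 24 (shape, metal) combinations acting as pigeonholes.
With 24 × 3 = 72 keys we could place exactly 3 in each, with no (shape, metal) pair reaching 4.
One more forces some (shape, metal) pair to hold 4, so 72 + 1 = 73.

73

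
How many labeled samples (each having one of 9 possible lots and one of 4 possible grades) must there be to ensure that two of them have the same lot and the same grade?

There are 9 × 4 = 36 (lot, grade) combinations acting as pigeonholes.
With 36 labeled samples we could place one in each, avoiding any repeat.
One more forces some (lot, grade) pair to hold 2, so 36 + 1 = 37.

37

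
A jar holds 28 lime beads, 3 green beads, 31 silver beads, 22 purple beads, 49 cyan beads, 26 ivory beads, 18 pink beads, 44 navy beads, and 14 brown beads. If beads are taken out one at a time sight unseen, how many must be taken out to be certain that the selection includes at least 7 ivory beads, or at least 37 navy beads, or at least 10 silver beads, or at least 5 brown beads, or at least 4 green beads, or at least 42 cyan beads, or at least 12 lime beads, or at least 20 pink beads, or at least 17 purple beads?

Each of the 9 colors has its own threshold; avoid all of them simultaneously.
The worst case stops just short of every target: 11 lime, 3 green, 9 silver, 16 purple, 41 cyan, 6 ivory, all 18 pink, 36 navy, 4 brown — 11 + 3 + 9 + 16 + 41 + 6 + 18 + 36 + 4 = 144 beads.
One more bead must push some color to its target, so 144 + 1 = 145.

145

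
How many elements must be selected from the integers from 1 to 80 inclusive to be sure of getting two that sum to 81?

41

Partition {1, …, 80} into 40 pairs: {1,80}, {2,79}, …, {40,41}.
Choosing 40 integers — say the integers 1 through 40 — takes one from each pair and avoids the property.
Choosing 41 forces two into the same pair by pigeonhole, and those sum to 81. So 41.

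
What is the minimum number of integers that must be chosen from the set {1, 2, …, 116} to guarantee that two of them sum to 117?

59

Partition {1, …, 116} into 58 pairs: {1,116}, {2,115}, …, {58,59}.
Choosing 58 integers — say the integers 1 through 58 — takes one from each pair and avoids the property.
Choosing 59 forces two into the same pair by pigeonhole, and those sum to 117. So 59.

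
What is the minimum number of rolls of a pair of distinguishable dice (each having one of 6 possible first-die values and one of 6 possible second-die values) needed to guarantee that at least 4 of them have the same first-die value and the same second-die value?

109

There are 6 × 6 = 36 (first-die value, second-die value) combinations acting as pigeonholes.
With 36 × 3 = 108 rolls of a pair of distinguishable dice we could place exactly 3 in each, with no (first-die value, second-die value) pair reaching 4.
One more forces some (first-die value, second-die value) pair to hold 4, so 108 + 1 = 109.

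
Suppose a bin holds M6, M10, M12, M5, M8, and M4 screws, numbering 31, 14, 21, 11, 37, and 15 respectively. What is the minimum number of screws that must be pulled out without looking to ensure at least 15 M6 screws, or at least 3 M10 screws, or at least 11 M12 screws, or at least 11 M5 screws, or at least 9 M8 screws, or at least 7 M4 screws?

51

Each of the 6 sizes has its own threshold; avoid all of them simultaneously.
The worst case stops just short of every target: 14 M6, 2 M10, 10 M12, 10 M5, 8 M8, 6 M4 — 14 + 2 + 10 + 10 + 8 + 6 = 50 screws.
One more screw must push some size to its target, so 50 + 1 = 51.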